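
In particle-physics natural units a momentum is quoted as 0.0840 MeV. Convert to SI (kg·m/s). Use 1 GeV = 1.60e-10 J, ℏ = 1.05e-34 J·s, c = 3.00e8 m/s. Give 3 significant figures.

4.48e-23 kg·m/s

Momentum is [E]/c; divide by c.
1 GeV → 1/c × (1 GeV in J) = 5.33e-19 kg·m/s.
Convert the energy scale: 0.0840 MeV = 8.40e-5 GeV.
Result: 8.40e-5 × 5.33e-19 = 4.48e-23 kg·m/s.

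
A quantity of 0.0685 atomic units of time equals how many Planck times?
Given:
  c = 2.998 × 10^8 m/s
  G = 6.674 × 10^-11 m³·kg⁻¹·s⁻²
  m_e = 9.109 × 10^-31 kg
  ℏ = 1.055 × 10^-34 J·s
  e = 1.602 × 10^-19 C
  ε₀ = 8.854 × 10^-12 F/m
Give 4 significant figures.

atomic unit of time: τ_au = (4πε₀)²ℏ³/(m_e e⁴) = 2.423 × 10^-17 s
Planck time: t_P = √(ℏG/c⁵) = 5.392 × 10^-44 s
0.0685 × 2.423 × 10^-17 / 5.392 × 10^-44 = 3.078 × 10^25

3.078 × 10^25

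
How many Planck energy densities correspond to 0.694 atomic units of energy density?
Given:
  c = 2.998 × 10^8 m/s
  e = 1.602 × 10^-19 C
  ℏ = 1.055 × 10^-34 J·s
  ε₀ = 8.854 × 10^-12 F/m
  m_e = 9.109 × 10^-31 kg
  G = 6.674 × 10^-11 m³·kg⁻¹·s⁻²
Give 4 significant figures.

atomic unit of energy density: u_au = E_h/a₀³ = m_e⁴e¹⁰/((4πε₀)⁵ℏ⁸) = 2.929 × 10^13 J/m³
Planck energy density: u_P = c⁷/(ℏG²) = 4.632 × 10^113 J/m³
0.694 × 2.929 × 10^13 / 4.632 × 10^113 = 4.388 × 10^-101

4.388 × 10^-101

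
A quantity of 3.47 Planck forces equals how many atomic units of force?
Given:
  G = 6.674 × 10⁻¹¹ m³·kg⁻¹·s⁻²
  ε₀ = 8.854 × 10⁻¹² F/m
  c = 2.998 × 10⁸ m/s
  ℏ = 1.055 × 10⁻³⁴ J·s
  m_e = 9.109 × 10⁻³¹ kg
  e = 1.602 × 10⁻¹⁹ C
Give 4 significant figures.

Planck force: F_P = c⁴/G = 1.210 × 10⁴⁴ N
atomic unit of force: F_au = E_h/a₀ = m_e²e⁶/((4πε₀)³ℏ⁴) = 8.220 × 10⁻⁸ N
3.47 × 1.210 × 10⁴⁴ / 8.220 × 10⁻⁸ = 5.110 × 10⁵¹

5.110 × 10⁵¹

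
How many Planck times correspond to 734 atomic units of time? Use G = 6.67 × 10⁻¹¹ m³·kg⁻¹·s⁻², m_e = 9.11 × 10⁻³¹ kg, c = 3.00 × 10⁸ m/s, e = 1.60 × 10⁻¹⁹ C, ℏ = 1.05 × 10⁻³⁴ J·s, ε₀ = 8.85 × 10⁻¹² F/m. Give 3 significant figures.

atomic unit of time: τ_au = (4πε₀)²ℏ³/(m_e e⁴) = 2.40 × 10⁻¹⁷ s
Planck time: t_P = √(ℏG/c⁵) = 5.37 × 10⁻⁴⁴ s
734 × 2.40 × 10⁻¹⁷ / 5.37 × 10⁻⁴⁴ = 3.28 × 10²⁹

3.28 × 10²⁹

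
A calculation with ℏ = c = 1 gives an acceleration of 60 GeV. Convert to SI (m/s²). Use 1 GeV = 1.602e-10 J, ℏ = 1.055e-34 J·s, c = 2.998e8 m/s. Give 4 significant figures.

Acceleration is [L]/[T]² = c·[E]/ℏ.
1 GeV → c/ℏ × (1 GeV in J) = 4.552e32 m/s².
Result: 60 × 4.552e32 = 2.731e34 m/s².

2.731e34 m/s²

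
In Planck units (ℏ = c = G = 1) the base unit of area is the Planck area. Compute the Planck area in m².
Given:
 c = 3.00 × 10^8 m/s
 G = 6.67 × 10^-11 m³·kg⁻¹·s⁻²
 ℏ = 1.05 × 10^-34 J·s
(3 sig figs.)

2.59 × 10^-70 m²

A_P = ℏG/c³
  = 7.00 × 10^-45 / 2.70 × 10^25
  = 2.59 × 10^-70 m²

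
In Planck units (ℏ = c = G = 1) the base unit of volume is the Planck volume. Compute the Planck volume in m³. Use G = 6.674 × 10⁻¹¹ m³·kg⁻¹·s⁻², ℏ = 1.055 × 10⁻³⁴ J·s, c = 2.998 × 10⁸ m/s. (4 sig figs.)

V_P = (ℏG/c³)^(3/2)
  = √(1.784 × 10⁻²⁰⁹)
  = 4.224 × 10⁻¹⁰⁵ m³

4.224 × 10⁻¹⁰⁵ m³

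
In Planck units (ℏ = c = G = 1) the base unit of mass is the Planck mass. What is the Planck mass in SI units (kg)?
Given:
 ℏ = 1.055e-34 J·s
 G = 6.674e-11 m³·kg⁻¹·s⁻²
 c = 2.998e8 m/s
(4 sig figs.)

m_P = √(ℏc/G)
  = √(4.739e-16)
  = 2.177e-8 kg

2.177e-8 kg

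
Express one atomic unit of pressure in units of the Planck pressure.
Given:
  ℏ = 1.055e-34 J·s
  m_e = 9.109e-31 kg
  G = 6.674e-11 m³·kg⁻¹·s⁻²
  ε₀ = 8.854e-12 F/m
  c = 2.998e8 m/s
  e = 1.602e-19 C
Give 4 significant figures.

atomic unit of pressure: P_au = E_h/a₀³ = m_e⁴e¹⁰/((4πε₀)⁵ℏ⁸) = 2.929e13 Pa
Planck pressure: p_P = c⁷/(ℏG²) = 4.632e113 Pa
ratio = 2.929e13 / 4.632e113 = 6.323e-101

6.323e-101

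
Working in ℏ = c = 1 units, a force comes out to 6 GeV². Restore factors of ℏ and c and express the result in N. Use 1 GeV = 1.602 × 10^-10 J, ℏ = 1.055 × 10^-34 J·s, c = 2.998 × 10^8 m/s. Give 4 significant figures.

4.868 × 10^6 N

Force is [E]/[L] = [E]²/(ℏc); restore (ℏc)⁻¹.
1 GeV² → 1/(ℏc) × (1 GeV in J)² = 8.114 × 10^5 N.
Result: 6 × 8.114 × 10^5 = 4.868 × 10^6 N.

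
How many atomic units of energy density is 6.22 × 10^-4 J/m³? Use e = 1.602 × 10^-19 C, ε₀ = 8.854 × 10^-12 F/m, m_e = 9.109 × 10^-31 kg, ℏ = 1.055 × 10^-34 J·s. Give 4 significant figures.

atomic unit of energy density: u_au = E_h/a₀³ = m_e⁴e¹⁰/((4πε₀)⁵ℏ⁸) = 2.929 × 10^13 J/m³.
6.22 × 10^-4 / 2.929 × 10^13 = 2.123 × 10^-17

2.123 × 10^-17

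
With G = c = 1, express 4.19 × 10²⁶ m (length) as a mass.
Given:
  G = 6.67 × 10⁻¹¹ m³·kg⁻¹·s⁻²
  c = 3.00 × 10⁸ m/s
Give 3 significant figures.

Length → mass via c²/G.
4.19 × 10²⁶ m × (c²/G) = 5.65 × 10⁵³ kg

5.65 × 10⁵³ kg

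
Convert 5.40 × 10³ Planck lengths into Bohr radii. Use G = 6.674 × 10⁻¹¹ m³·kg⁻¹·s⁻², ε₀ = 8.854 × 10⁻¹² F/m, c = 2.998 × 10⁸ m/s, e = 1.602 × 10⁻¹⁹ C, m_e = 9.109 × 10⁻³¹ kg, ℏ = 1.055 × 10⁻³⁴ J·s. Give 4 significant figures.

1.648 × 10⁻²¹

Planck length: ℓ_P = √(ℏG/c³) = 1.616 × 10⁻³⁵ m
Bohr radius: a₀ = 4πε₀ℏ²/(m_e e²) = 5.297 × 10⁻¹¹ m
5.40 × 10³ × 1.616 × 10⁻³⁵ / 5.297 × 10⁻¹¹ = 1.648 × 10⁻²¹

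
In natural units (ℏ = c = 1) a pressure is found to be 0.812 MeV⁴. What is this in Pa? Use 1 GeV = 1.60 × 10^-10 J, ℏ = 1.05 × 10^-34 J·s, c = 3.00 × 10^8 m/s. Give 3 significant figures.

1.70 × 10^25 Pa

Pressure is [E]/[L]³ = [E]⁴/(ℏc)³.
1 GeV⁴ → 1/(ℏc)³ × (1 GeV in J)⁴ = 2.10 × 10^37 Pa.
Convert the energy scale: 0.812 MeV⁴ = 8.12 × 10^-13 GeV⁴.
Result: 8.12 × 10^-13 × 2.10 × 10^37 = 1.70 × 10^25 Pa.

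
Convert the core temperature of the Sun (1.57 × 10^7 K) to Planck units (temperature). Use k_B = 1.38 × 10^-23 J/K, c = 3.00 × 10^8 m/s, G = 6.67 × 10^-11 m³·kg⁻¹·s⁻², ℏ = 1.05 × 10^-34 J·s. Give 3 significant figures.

1.11 × 10^-25

Planck temperature: T_P = √(ℏc⁵/G) / k_B = 1.42 × 10^32 K.
1.57 × 10^7 / 1.42 × 10^32 = 1.11 × 10^-25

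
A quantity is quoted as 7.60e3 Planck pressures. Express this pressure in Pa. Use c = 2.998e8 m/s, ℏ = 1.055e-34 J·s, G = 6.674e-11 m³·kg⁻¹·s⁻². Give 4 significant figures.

One Planck pressure: p_P = c⁷/(ℏG²) = 4.632e113 Pa.
7.60e3 × 4.632e113 Pa = 3.521e117 Pa

3.521e117 Pa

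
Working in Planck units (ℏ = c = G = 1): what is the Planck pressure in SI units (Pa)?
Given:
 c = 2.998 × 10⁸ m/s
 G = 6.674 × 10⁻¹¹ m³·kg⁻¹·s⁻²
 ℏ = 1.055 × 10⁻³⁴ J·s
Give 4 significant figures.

4.632 × 10¹¹³ Pa

The unique combination of the constants set to 1 with dimensions of pressure is p_P = c⁷/(ℏG²).
  = 2.177 × 10⁵⁹ / 4.699 × 10⁻⁵⁵
  = 4.632 × 10¹¹³ Pa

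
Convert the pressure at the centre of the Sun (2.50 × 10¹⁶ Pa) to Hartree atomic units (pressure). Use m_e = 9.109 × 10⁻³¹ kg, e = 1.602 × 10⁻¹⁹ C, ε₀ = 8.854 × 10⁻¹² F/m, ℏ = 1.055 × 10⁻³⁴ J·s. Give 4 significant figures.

atomic unit of pressure: P_au = E_h/a₀³ = m_e⁴e¹⁰/((4πε₀)⁵ℏ⁸) = 2.929 × 10¹³ Pa.
2.50 × 10¹⁶ / 2.929 × 10¹³ = 853.5

853.5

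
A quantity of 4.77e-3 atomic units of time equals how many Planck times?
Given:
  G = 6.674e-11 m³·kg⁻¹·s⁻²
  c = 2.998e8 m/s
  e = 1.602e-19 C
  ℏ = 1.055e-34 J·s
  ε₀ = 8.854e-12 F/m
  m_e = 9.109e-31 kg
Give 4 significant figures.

atomic unit of time: τ_au = (4πε₀)²ℏ³/(m_e e⁴) = 2.423e-17 s
Planck time: t_P = √(ℏG/c⁵) = 5.392e-44 s
4.77e-3 × 2.423e-17 / 5.392e-44 = 2.143e24

2.143e24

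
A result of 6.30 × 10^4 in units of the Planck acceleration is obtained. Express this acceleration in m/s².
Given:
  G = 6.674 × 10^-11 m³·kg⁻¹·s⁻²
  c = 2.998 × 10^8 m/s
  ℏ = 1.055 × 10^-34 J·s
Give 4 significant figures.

One Planck acceleration: a_P = √(c⁷/(ℏG)) = 5.560 × 10^51 m/s².
6.30 × 10^4 × 5.560 × 10^51 m/s² = 3.503 × 10^56 m/s²

3.503 × 10^56 m/s²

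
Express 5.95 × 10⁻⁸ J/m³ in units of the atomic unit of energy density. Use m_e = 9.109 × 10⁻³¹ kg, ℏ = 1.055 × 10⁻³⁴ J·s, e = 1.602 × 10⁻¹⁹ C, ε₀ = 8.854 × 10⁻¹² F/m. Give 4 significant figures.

2.031 × 10⁻²¹

atomic unit of energy density: u_au = E_h/a₀³ = m_e⁴e¹⁰/((4πε₀)⁵ℏ⁸) = 2.929 × 10¹³ J/m³.
5.95 × 10⁻⁸ / 2.929 × 10¹³ = 2.031 × 10⁻²¹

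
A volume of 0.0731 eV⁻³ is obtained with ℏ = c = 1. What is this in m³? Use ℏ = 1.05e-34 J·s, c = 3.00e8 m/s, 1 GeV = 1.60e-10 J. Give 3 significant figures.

Volume is [L]³ = [E]⁻³·(ℏc)³.
1 GeV⁻³ → (ℏc)³ × (1 GeV in J)⁻³ = 7.63e-48 m³.
Convert the energy scale: 0.0731 eV⁻³ = 7.31e25 GeV⁻³.
Result: 7.31e25 × 7.63e-48 = 5.58e-22 m³.

5.58e-22 m³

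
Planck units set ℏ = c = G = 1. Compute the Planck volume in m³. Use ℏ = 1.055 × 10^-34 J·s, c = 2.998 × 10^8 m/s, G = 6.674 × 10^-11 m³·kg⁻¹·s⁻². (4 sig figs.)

Dimensional analysis gives V_P = (ℏG/c³)^(3/2).
  = √(1.784 × 10^-209)
  = 4.224 × 10^-105 m³

4.224 × 10^-105 m³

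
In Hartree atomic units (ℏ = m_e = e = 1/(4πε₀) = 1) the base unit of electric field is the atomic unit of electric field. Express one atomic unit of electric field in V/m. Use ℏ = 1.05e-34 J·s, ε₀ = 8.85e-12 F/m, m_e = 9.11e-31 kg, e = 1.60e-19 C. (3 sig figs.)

5.20e11 V/m

E_au = E_h/(e a₀) = m_e²e⁵/((4πε₀)³ℏ⁴)
E_h = 4.38e-18 J
a₀ = 5.26e-11 m
E_h/(e·a₀) = 5.20e11 V/m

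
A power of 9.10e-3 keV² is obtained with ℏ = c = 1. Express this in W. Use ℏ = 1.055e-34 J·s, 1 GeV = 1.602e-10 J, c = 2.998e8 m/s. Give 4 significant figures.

Power is [E]/[T] = [E]²/ℏ.
1 GeV² → 1/ℏ × (1 GeV in J)² = 2.433e14 W.
Convert the energy scale: 9.10e-3 keV² = 9.10e-15 GeV².
Result: 9.10e-15 × 2.433e14 = 2.214 W.

2.214 W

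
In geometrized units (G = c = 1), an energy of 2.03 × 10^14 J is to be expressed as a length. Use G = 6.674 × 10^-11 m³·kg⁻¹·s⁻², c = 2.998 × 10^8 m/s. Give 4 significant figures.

1.677 × 10^-30 m

Energy → length via G/c⁴.
2.03 × 10^14 J × (G/c⁴) = 1.677 × 10^-30 m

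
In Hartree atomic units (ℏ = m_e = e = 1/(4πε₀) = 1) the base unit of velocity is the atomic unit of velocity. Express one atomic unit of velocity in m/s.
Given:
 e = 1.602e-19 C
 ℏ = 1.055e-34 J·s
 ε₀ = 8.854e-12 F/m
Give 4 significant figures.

v_au = e²/(4πε₀ℏ)
  = 2.566e-38 / 1.174e-44
  = 2.186e6 m/s

2.186e6 m/s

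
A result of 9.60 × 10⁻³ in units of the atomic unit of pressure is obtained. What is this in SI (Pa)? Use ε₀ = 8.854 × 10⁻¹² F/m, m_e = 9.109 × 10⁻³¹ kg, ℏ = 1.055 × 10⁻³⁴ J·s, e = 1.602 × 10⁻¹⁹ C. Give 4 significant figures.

2.812 × 10¹¹ Pa

One atomic unit of pressure: P_au = E_h/a₀³ = m_e⁴e¹⁰/((4πε₀)⁵ℏ⁸) = 2.929 × 10¹³ Pa.
9.60 × 10⁻³ × 2.929 × 10¹³ Pa = 2.812 × 10¹¹ Pa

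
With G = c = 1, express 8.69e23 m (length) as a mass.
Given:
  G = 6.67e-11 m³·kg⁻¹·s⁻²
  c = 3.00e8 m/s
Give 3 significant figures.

Length → mass via c²/G.
8.69e23 m × (c²/G) = 1.17e51 kg

1.17e51 kg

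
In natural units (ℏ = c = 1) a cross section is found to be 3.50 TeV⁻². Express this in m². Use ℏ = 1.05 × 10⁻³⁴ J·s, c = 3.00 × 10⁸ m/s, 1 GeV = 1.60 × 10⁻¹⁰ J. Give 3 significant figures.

1.36 × 10⁻³⁷ m²

Area is [L]² = [E]⁻²·(ℏc)²; restore (ℏc)².
1 GeV⁻² → (ℏc)² × (1 GeV in J)⁻² = 3.88 × 10⁻³² m².
Convert the energy scale: 3.50 TeV⁻² = 3.50 × 10⁻⁶ GeV⁻².
Result: 3.50 × 10⁻⁶ × 3.88 × 10⁻³² = 1.36 × 10⁻³⁷ m².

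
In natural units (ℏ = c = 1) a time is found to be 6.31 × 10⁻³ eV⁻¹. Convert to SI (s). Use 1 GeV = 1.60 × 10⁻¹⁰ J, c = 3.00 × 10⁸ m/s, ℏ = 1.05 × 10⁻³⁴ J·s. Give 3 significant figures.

4.14 × 10⁻¹⁸ s

A time is [E]⁻¹ in ℏ=c=1; restore one factor of ℏ.
1 GeV⁻¹ → ℏ × (1 GeV in J)⁻¹ = 6.56 × 10⁻²⁵ s.
Convert the energy scale: 6.31 × 10⁻³ eV⁻¹ = 6.31 × 10⁶ GeV⁻¹.
Result: 6.31 × 10⁶ × 6.56 × 10⁻²⁵ = 4.14 × 10⁻¹⁸ s.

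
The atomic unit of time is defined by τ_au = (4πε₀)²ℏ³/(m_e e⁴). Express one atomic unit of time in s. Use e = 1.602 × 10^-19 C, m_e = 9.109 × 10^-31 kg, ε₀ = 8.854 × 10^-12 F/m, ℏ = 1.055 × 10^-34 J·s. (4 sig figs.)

2.423 × 10^-17 s

τ_au = (4πε₀)²ℏ³/(m_e e⁴)
E_h = 4.354 × 10^-18 J
ℏ/E_h = 2.423 × 10^-17 s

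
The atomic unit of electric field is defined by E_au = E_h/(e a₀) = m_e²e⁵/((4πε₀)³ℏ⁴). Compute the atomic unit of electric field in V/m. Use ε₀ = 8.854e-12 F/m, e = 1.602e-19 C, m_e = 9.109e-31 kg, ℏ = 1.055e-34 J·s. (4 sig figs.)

5.131e11 V/m

E_au = E_h/(e a₀) = m_e²e⁵/((4πε₀)³ℏ⁴)
E_h = 4.354e-18 J
a₀ = 5.297e-11 m
E_h/(e·a₀) = 5.131e11 V/m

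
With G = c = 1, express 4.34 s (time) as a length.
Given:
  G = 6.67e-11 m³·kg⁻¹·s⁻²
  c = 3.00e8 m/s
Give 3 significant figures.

Time → length via c.
4.34 s × (c) = 1.30e9 m

1.30e9 m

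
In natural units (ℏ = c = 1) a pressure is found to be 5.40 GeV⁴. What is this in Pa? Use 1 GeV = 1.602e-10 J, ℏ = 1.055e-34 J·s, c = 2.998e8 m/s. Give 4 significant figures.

Pressure is [E]/[L]³ = [E]⁴/(ℏc)³.
1 GeV⁴ → 1/(ℏc)³ × (1 GeV in J)⁴ = 2.082e37 Pa.
Result: 5.40 × 2.082e37 = 1.124e38 Pa.

1.124e38 Pa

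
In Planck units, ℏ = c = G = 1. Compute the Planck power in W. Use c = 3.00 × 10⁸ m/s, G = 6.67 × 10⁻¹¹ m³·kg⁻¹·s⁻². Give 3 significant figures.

3.64 × 10⁵² W

From ℏ = c = G = 1 the power scale is P_P = c⁵/G.
  = 2.43 × 10⁴² / 6.67 × 10⁻¹¹
  = 3.64 × 10⁵² W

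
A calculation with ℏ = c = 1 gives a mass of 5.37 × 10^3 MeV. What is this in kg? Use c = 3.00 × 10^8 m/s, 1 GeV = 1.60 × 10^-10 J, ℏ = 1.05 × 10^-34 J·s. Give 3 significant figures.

Mass is [E]/c²; divide by c².
1 GeV → 1/c² × (1 GeV in J) = 1.78 × 10^-27 kg.
Convert the energy scale: 5.37 × 10^3 MeV = 5.37 GeV.
Result: 5.37 × 1.78 × 10^-27 = 9.55 × 10^-27 kg.

9.55 × 10^-27 kg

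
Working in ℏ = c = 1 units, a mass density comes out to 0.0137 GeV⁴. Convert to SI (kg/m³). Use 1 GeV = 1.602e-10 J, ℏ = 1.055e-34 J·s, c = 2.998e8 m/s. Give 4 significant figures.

3.173e18 kg/m³

Mass density is [E]/(c²[L]³) = [E]⁴/(ℏ³c⁵).
1 GeV⁴ → 1/(ℏ³c⁵) × (1 GeV in J)⁴ = 2.316e20 kg/m³.
Result: 0.0137 × 2.316e20 = 3.173e18 kg/m³.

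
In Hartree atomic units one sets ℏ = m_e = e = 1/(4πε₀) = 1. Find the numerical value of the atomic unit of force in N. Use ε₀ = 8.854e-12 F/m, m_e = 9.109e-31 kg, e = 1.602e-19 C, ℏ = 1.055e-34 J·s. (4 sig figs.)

F_au = E_h/a₀ = m_e²e⁶/((4πε₀)³ℏ⁴)
E_h = 4.354e-18 J
a₀ = 5.297e-11 m
E_h/a₀ = 8.220e-8 N

8.220e-8 N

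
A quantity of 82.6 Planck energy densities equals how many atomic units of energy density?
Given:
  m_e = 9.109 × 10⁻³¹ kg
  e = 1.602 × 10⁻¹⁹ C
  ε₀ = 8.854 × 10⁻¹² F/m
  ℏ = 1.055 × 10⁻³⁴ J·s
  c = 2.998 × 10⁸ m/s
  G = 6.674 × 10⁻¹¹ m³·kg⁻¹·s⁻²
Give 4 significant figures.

1.306 × 10¹⁰²

Planck energy density: u_P = c⁷/(ℏG²) = 4.632 × 10¹¹³ J/m³
atomic unit of energy density: u_au = E_h/a₀³ = m_e⁴e¹⁰/((4πε₀)⁵ℏ⁸) = 2.929 × 10¹³ J/m³
82.6 × 4.632 × 10¹¹³ / 2.929 × 10¹³ = 1.306 × 10¹⁰²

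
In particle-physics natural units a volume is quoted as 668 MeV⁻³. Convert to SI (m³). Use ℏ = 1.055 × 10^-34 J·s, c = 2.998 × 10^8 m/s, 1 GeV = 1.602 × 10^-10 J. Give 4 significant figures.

5.141 × 10^-36 m³

Volume is [L]³ = [E]⁻³·(ℏc)³.
1 GeV⁻³ → (ℏc)³ × (1 GeV in J)⁻³ = 7.696 × 10^-48 m³.
Convert the energy scale: 668 MeV⁻³ = 6.68 × 10^11 GeV⁻³.
Result: 6.68 × 10^11 × 7.696 × 10^-48 = 5.141 × 10^-36 m³.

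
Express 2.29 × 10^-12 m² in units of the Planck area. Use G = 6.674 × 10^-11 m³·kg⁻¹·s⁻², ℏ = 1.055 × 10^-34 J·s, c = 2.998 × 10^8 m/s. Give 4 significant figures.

Planck area: A_P = ℏG/c³ = 2.613 × 10^-70 m².
2.29 × 10^-12 / 2.613 × 10^-70 = 8.764 × 10^57

8.764 × 10^57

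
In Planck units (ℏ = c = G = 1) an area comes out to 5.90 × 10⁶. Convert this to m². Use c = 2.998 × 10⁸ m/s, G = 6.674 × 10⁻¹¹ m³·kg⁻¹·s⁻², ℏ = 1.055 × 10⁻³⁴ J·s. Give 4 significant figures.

1.542 × 10⁻⁶³ m²

One Planck area: A_P = ℏG/c³ = 2.613 × 10⁻⁷⁰ m².
5.90 × 10⁶ × 2.613 × 10⁻⁷⁰ m² = 1.542 × 10⁻⁶³ m²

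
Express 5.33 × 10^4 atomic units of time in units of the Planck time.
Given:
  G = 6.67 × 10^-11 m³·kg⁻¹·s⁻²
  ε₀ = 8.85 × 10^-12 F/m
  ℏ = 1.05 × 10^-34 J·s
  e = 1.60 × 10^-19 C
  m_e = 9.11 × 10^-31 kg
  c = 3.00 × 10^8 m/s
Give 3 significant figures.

2.38 × 10^31

atomic unit of time: τ_au = (4πε₀)²ℏ³/(m_e e⁴) = 2.40 × 10^-17 s
Planck time: t_P = √(ℏG/c⁵) = 5.37 × 10^-44 s
5.33 × 10^4 × 2.40 × 10^-17 / 5.37 × 10^-44 = 2.38 × 10^31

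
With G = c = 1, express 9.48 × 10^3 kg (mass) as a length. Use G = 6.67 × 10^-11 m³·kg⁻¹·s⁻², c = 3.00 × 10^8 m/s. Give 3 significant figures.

7.03 × 10^-24 m

In G = c = 1 units mass has dimensions of length; the conversion factor is G/c².
9.48 × 10^3 kg × (G/c²) = 7.03 × 10^-24 m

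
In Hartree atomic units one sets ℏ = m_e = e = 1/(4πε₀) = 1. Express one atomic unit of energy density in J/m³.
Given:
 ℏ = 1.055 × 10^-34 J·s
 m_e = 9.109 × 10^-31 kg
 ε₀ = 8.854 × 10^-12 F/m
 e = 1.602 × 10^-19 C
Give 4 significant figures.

2.929 × 10^13 J/m³

u_au = E_h/a₀³ = m_e⁴e¹⁰/((4πε₀)⁵ℏ⁸)
E_h = 4.354 × 10^-18 J
a₀ = 5.297 × 10^-11 m
E_h/a₀³ = 2.929 × 10^13 J/m³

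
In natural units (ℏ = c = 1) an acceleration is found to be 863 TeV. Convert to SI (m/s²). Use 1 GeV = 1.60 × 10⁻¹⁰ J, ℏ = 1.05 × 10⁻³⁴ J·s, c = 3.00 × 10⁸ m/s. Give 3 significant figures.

Acceleration is [L]/[T]² = c·[E]/ℏ.
1 GeV → c/ℏ × (1 GeV in J) = 4.57 × 10³² m/s².
Convert the energy scale: 863 TeV = 8.63 × 10⁵ GeV.
Result: 8.63 × 10⁵ × 4.57 × 10³² = 3.95 × 10³⁸ m/s².

3.95 × 10³⁸ m/s²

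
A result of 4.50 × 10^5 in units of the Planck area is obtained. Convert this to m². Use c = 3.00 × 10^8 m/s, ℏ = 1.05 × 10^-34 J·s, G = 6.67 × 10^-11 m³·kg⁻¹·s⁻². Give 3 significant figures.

1.17 × 10^-64 m²

One Planck area: A_P = ℏG/c³ = 2.59 × 10^-70 m².
4.50 × 10^5 × 2.59 × 10^-70 m² = 1.17 × 10^-64 m²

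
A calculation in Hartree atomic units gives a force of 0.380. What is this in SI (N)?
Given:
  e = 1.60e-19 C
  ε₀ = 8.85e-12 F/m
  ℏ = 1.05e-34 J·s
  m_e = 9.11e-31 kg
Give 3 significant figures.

One atomic unit of force: F_au = E_h/a₀ = m_e²e⁶/((4πε₀)³ℏ⁴) = 8.33e-8 N.
0.380 × 8.33e-8 N = 3.16e-8 N

3.16e-8 N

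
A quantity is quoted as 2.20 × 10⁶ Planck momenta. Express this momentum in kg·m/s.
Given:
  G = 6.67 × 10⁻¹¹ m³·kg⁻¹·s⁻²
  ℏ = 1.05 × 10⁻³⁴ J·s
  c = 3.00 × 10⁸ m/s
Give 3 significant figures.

One Planck momentum: p_P = √(ℏc³/G) = 6.52 kg·m/s.
2.20 × 10⁶ × 6.52 kg·m/s = 1.43 × 10⁷ kg·m/s

1.43 × 10⁷ kg·m/s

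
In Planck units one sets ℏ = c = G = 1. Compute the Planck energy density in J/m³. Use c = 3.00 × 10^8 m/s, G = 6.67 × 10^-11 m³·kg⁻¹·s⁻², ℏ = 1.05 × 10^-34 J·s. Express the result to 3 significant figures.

4.68 × 10^113 J/m³

u_P = c⁷/(ℏG²)
  = 2.19 × 10^59 / 4.67 × 10^-55
  = 4.68 × 10^113 J/m³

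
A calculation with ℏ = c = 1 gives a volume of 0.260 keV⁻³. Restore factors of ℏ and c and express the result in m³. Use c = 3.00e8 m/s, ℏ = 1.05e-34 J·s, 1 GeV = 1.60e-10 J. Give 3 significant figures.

Volume is [L]³ = [E]⁻³·(ℏc)³.
1 GeV⁻³ → (ℏc)³ × (1 GeV in J)⁻³ = 7.63e-48 m³.
Convert the energy scale: 0.260 keV⁻³ = 2.60e17 GeV⁻³.
Result: 2.60e17 × 7.63e-48 = 1.98e-30 m³.

1.98e-30 m³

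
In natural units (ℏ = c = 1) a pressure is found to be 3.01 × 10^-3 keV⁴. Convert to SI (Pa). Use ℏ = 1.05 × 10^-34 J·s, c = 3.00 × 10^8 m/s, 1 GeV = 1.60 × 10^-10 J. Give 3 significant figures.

Pressure is [E]/[L]³ = [E]⁴/(ℏc)³.
1 GeV⁴ → 1/(ℏc)³ × (1 GeV in J)⁴ = 2.10 × 10^37 Pa.
Convert the energy scale: 3.01 × 10^-3 keV⁴ = 3.01 × 10^-27 GeV⁴.
Result: 3.01 × 10^-27 × 2.10 × 10^37 = 6.31 × 10^10 Pa.

6.31 × 10^10 Pa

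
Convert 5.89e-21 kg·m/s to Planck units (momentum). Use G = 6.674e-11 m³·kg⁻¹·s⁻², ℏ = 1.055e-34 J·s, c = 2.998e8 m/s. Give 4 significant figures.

Planck momentum: p_P = √(ℏc³/G) = 6.527 kg·m/s.
5.89e-21 / 6.527 = 9.025e-22

9.025e-22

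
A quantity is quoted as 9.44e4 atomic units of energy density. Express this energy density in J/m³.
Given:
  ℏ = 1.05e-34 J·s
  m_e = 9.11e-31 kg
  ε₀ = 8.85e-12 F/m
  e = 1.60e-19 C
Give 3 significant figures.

One atomic unit of energy density: u_au = E_h/a₀³ = m_e⁴e¹⁰/((4πε₀)⁵ℏ⁸) = 3.01e13 J/m³.
9.44e4 × 3.01e13 J/m³ = 2.84e18 J/m³

2.84e18 J/m³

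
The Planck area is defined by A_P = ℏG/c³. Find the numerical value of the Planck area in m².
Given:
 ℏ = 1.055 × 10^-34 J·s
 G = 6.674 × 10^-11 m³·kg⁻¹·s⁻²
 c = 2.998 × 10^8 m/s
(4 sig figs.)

2.613 × 10^-70 m²

A_P = ℏG/c³
  = 7.041 × 10^-45 / 2.695 × 10^25
  = 2.613 × 10^-70 m²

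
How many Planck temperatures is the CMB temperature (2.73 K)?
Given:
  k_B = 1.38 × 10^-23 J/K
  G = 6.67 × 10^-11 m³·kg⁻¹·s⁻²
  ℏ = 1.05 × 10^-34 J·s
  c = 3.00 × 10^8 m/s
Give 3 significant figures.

1.93 × 10^-32

Planck temperature: T_P = √(ℏc⁵/G) / k_B = 1.42 × 10^32 K.
2.73 / 1.42 × 10^32 = 1.93 × 10^-32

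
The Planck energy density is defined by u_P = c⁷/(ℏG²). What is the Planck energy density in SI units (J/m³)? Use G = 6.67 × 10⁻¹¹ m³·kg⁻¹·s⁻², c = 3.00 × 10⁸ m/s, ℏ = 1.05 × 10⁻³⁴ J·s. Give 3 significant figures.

u_P = c⁷/(ℏG²)
  = 2.19 × 10⁵⁹ / 4.67 × 10⁻⁵⁵
  = 4.68 × 10¹¹³ J/m³

4.68 × 10¹¹³ J/m³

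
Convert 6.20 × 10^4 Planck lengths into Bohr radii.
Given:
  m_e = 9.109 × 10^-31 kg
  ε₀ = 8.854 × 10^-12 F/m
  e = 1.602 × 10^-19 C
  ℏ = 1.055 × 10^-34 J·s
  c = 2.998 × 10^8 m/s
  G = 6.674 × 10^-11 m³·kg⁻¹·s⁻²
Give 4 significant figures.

1.892 × 10^-20

Planck length: ℓ_P = √(ℏG/c³) = 1.616 × 10^-35 m
Bohr radius: a₀ = 4πε₀ℏ²/(m_e e²) = 5.297 × 10^-11 m
6.20 × 10^4 × 1.616 × 10^-35 / 5.297 × 10^-11 = 1.892 × 10^-20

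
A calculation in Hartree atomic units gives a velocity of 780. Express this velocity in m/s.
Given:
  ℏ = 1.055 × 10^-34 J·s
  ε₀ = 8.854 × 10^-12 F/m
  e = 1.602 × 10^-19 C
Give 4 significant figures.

One atomic unit of velocity: v_au = e²/(4πε₀ℏ) = 2.186 × 10^6 m/s.
780 × 2.186 × 10^6 m/s = 1.705 × 10^9 m/s

1.705 × 10^9 m/s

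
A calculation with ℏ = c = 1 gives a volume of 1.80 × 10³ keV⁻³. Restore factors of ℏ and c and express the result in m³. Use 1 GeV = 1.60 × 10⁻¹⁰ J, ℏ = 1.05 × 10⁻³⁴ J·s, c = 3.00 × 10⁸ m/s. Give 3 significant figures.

1.37 × 10⁻²⁶ m³

Volume is [L]³ = [E]⁻³·(ℏc)³.
1 GeV⁻³ → (ℏc)³ × (1 GeV in J)⁻³ = 7.63 × 10⁻⁴⁸ m³.
Convert the energy scale: 1.80 × 10³ keV⁻³ = 1.80 × 10²¹ GeV⁻³.
Result: 1.80 × 10²¹ × 7.63 × 10⁻⁴⁸ = 1.37 × 10⁻²⁶ m³.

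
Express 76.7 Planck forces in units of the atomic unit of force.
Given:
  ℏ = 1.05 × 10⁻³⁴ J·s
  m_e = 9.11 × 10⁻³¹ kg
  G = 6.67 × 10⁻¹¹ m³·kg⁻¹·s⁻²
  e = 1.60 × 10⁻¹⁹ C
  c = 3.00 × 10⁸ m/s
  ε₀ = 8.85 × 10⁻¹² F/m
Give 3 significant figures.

1.12 × 10⁵³

Planck force: F_P = c⁴/G = 1.21 × 10⁴⁴ N
atomic unit of force: F_au = E_h/a₀ = m_e²e⁶/((4πε₀)³ℏ⁴) = 8.33 × 10⁻⁸ N
76.7 × 1.21 × 10⁴⁴ / 8.33 × 10⁻⁸ = 1.12 × 10⁵³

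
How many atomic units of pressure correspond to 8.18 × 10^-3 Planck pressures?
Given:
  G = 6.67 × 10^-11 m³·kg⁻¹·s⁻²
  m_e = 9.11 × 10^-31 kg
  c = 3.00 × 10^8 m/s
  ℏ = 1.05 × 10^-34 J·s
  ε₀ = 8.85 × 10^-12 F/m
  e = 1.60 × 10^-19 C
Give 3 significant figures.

1.27 × 10^98

Planck pressure: p_P = c⁷/(ℏG²) = 4.68 × 10^113 Pa
atomic unit of pressure: P_au = E_h/a₀³ = m_e⁴e¹⁰/((4πε₀)⁵ℏ⁸) = 3.01 × 10^13 Pa
8.18 × 10^-3 × 4.68 × 10^113 / 3.01 × 10^13 = 1.27 × 10^98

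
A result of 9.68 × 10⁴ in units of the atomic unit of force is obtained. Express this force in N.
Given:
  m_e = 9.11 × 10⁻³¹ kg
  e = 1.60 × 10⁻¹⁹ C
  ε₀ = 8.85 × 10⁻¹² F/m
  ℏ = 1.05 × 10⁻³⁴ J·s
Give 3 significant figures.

8.06 × 10⁻³ N

One atomic unit of force: F_au = E_h/a₀ = m_e²e⁶/((4πε₀)³ℏ⁴) = 8.33 × 10⁻⁸ N.
9.68 × 10⁴ × 8.33 × 10⁻⁸ N = 8.06 × 10⁻³ N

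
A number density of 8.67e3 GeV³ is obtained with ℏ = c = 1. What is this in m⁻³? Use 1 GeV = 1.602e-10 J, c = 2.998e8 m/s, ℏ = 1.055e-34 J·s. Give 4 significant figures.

Number density is [L]⁻³ = [E]³/(ℏc)³.
1 GeV³ → 1/(ℏc)³ × (1 GeV in J)³ = 1.299e47 m⁻³.
Result: 8.67e3 × 1.299e47 = 1.127e51 m⁻³.

1.127e51 m⁻³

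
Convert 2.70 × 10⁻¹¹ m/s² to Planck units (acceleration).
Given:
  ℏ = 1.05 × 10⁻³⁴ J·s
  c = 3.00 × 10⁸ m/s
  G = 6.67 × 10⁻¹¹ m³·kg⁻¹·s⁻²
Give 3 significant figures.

Planck acceleration: a_P = √(c⁷/(ℏG)) = 5.59 × 10⁵¹ m/s².
2.70 × 10⁻¹¹ / 5.59 × 10⁵¹ = 4.83 × 10⁻⁶³

4.83 × 10⁻⁶³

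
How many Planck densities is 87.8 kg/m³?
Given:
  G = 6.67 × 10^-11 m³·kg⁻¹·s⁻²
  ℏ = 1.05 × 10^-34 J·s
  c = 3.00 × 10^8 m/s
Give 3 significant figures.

1.69 × 10^-95

Planck density: ρ_P = c⁵/(ℏG²) = 5.20 × 10^96 kg/m³.
87.8 / 5.20 × 10^96 = 1.69 × 10^-95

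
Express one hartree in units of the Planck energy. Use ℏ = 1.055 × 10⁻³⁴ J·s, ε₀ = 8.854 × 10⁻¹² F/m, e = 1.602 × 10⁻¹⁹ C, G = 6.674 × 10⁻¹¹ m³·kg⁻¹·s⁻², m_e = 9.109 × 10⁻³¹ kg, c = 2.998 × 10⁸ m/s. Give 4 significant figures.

2.225 × 10⁻²⁷

hartree: E_h = m_e e⁴/(4πε₀ℏ)² = 4.354 × 10⁻¹⁸ J
Planck energy: E_P = √(ℏc⁵/G) = 1.957 × 10⁹ J
ratio = 4.354 × 10⁻¹⁸ / 1.957 × 10⁹ = 2.225 × 10⁻²⁷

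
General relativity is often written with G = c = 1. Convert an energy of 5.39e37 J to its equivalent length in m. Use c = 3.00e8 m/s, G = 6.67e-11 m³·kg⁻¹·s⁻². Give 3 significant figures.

4.44e-7 m

Energy → length via G/c⁴.
5.39e37 J × (G/c⁴) = 4.44e-7 m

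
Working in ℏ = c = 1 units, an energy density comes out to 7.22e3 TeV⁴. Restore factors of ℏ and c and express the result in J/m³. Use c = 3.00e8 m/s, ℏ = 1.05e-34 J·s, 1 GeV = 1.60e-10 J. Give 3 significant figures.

[E]/[L]³ = [E]⁴/(ℏc)³; restore (ℏc)⁻³.
1 GeV⁴ → 1/(ℏc)³ × (1 GeV in J)⁴ = 2.10e37 J/m³.
Convert the energy scale: 7.22e3 TeV⁴ = 7.22e15 GeV⁴.
Result: 7.22e15 × 2.10e37 = 1.51e53 J/m³.

1.51e53 J/m³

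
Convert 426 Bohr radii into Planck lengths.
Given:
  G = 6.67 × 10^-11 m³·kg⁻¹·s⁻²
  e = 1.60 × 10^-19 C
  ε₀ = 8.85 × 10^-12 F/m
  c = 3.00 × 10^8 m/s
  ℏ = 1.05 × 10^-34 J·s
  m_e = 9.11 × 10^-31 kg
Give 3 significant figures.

Bohr radius: a₀ = 4πε₀ℏ²/(m_e e²) = 5.26 × 10^-11 m
Planck length: ℓ_P = √(ℏG/c³) = 1.61 × 10^-35 m
426 × 5.26 × 10^-11 / 1.61 × 10^-35 = 1.39 × 10^27

1.39 × 10^27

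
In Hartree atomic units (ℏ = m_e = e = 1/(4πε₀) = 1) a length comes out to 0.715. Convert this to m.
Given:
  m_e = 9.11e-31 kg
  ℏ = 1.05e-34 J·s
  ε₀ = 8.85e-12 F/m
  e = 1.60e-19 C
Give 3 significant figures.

3.76e-11 m

One Bohr radius: a₀ = 4πε₀ℏ²/(m_e e²) = 5.26e-11 m.
0.715 × 5.26e-11 m = 3.76e-11 m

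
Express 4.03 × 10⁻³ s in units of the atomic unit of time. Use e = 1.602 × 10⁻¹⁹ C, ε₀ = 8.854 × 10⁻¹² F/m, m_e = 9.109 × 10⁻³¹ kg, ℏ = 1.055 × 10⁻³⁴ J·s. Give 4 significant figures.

1.663 × 10¹⁴

atomic unit of time: τ_au = (4πε₀)²ℏ³/(m_e e⁴) = 2.423 × 10⁻¹⁷ s.
4.03 × 10⁻³ / 2.423 × 10⁻¹⁷ = 1.663 × 10¹⁴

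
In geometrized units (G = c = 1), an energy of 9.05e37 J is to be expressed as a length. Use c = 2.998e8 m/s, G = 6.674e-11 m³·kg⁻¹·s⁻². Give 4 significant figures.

Energy → length via G/c⁴.
9.05e37 J × (G/c⁴) = 7.477e-7 m

7.477e-7 m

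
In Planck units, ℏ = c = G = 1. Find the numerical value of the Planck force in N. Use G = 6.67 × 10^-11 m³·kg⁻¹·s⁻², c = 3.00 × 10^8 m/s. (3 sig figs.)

1.21 × 10^44 N

Dimensional analysis gives F_P = c⁴/G.
  = 8.10 × 10^33 / 6.67 × 10^-11
  = 1.21 × 10^44 N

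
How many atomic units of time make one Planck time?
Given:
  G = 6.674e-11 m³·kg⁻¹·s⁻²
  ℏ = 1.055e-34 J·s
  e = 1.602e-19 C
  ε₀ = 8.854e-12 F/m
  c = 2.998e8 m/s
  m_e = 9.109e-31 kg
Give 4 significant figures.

Planck time: t_P = √(ℏG/c⁵) = 5.392e-44 s
atomic unit of time: τ_au = (4πε₀)²ℏ³/(m_e e⁴) = 2.423e-17 s
ratio = 5.392e-44 / 2.423e-17 = 2.225e-27

2.225e-27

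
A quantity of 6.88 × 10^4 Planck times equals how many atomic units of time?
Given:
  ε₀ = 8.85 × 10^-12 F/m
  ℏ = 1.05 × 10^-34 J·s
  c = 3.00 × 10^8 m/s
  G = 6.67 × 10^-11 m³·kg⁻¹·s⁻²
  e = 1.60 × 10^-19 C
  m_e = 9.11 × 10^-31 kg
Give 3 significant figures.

Planck time: t_P = √(ℏG/c⁵) = 5.37 × 10^-44 s
atomic unit of time: τ_au = (4πε₀)²ℏ³/(m_e e⁴) = 2.40 × 10^-17 s
6.88 × 10^4 × 5.37 × 10^-44 / 2.40 × 10^-17 = 1.54 × 10^-22

1.54 × 10^-22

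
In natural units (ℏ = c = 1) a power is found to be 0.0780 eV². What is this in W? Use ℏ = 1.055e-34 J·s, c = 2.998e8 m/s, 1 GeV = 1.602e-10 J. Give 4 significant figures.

Power is [E]/[T] = [E]²/ℏ.
1 GeV² → 1/ℏ × (1 GeV in J)² = 2.433e14 W.
Convert the energy scale: 0.0780 eV² = 7.80e-20 GeV².
Result: 7.80e-20 × 2.433e14 = 1.897e-5 W.

1.897e-5 W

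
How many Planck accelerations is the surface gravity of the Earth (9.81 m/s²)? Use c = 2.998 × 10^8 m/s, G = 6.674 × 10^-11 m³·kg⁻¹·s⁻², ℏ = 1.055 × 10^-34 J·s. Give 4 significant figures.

Planck acceleration: a_P = √(c⁷/(ℏG)) = 5.560 × 10^51 m/s².
9.81 / 5.560 × 10^51 = 1.764 × 10^-51

1.764 × 10^-51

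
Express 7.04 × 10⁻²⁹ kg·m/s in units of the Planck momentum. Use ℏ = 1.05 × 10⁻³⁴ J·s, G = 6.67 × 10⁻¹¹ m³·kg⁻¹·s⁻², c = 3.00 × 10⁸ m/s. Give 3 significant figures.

Planck momentum: p_P = √(ℏc³/G) = 6.52 kg·m/s.
7.04 × 10⁻²⁹ / 6.52 = 1.08 × 10⁻²⁹

1.08 × 10⁻²⁹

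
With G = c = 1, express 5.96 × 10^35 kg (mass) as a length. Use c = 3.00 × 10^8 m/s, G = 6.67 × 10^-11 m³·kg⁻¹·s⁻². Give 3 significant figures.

In G = c = 1 units mass has dimensions of length; the conversion factor is G/c².
5.96 × 10^35 kg × (G/c²) = 4.42 × 10^8 m

4.42 × 10^8 m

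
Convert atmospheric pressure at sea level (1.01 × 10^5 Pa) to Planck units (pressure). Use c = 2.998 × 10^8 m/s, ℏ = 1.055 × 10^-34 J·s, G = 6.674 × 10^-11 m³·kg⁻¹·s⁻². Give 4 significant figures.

Planck pressure: p_P = c⁷/(ℏG²) = 4.632 × 10^113 Pa.
1.01 × 10^5 / 4.632 × 10^113 = 2.180 × 10^-109

2.180 × 10^-109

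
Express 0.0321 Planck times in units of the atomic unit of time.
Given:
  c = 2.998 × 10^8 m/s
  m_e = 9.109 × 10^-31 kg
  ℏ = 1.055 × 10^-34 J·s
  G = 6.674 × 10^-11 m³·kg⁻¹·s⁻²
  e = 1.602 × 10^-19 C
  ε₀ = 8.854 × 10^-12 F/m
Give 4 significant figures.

7.143 × 10^-29

Planck time: t_P = √(ℏG/c⁵) = 5.392 × 10^-44 s
atomic unit of time: τ_au = (4πε₀)²ℏ³/(m_e e⁴) = 2.423 × 10^-17 s
0.0321 × 5.392 × 10^-44 / 2.423 × 10^-17 = 7.143 × 10^-29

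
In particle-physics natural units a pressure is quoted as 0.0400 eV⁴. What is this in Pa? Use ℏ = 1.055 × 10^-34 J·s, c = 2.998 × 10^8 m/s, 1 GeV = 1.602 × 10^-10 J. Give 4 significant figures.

0.8326 Pa

Pressure is [E]/[L]³ = [E]⁴/(ℏc)³.
1 GeV⁴ → 1/(ℏc)³ × (1 GeV in J)⁴ = 2.082 × 10^37 Pa.
Convert the energy scale: 0.0400 eV⁴ = 4.00 × 10^-38 GeV⁴.
Result: 4.00 × 10^-38 × 2.082 × 10^37 = 0.8326 Pa.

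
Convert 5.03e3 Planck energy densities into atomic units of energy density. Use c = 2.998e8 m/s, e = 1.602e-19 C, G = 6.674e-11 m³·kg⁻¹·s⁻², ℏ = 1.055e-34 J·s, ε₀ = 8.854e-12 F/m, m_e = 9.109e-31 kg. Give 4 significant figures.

7.955e103

Planck energy density: u_P = c⁷/(ℏG²) = 4.632e113 J/m³
atomic unit of energy density: u_au = E_h/a₀³ = m_e⁴e¹⁰/((4πε₀)⁵ℏ⁸) = 2.929e13 J/m³
5.03e3 × 4.632e113 / 2.929e13 = 7.955e103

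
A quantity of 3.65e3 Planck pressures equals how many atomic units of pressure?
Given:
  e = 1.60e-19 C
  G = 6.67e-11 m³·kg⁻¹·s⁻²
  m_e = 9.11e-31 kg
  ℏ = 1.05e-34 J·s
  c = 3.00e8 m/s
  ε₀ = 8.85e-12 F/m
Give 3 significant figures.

Planck pressure: p_P = c⁷/(ℏG²) = 4.68e113 Pa
atomic unit of pressure: P_au = E_h/a₀³ = m_e⁴e¹⁰/((4πε₀)⁵ℏ⁸) = 3.01e13 Pa
3.65e3 × 4.68e113 / 3.01e13 = 5.67e103

5.67e103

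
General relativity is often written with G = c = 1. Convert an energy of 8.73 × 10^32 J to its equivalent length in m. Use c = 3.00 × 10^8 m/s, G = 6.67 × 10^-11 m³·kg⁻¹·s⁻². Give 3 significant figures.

Energy → length via G/c⁴.
8.73 × 10^32 J × (G/c⁴) = 7.19 × 10^-12 m

7.19 × 10^-12 m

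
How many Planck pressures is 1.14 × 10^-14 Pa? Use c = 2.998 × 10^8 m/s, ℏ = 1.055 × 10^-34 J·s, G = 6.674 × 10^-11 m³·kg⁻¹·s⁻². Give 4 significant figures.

Planck pressure: p_P = c⁷/(ℏG²) = 4.632 × 10^113 Pa.
1.14 × 10^-14 / 4.632 × 10^113 = 2.461 × 10^-128

2.461 × 10^-128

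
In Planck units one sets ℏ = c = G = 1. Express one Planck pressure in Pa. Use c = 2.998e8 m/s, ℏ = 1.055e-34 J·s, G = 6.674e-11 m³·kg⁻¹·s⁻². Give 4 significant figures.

p_P = c⁷/(ℏG²)
  = 2.177e59 / 4.699e-55
  = 4.632e113 Pa

4.632e113 Pa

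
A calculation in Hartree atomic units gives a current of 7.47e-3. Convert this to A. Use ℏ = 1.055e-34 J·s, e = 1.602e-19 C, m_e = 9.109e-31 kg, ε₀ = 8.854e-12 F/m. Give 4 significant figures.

4.939e-5 A

One atomic unit of electric current: I_au = e E_h/ℏ = m_e e⁵/((4πε₀)²ℏ³) = 6.612e-3 A.
7.47e-3 × 6.612e-3 A = 4.939e-5 A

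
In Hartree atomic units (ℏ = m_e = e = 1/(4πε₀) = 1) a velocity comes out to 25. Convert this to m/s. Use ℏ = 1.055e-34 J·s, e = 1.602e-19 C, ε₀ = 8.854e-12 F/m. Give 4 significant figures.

One atomic unit of velocity: v_au = e²/(4πε₀ℏ) = 2.186e6 m/s.
25 × 2.186e6 m/s = 5.466e7 m/s

5.466e7 m/s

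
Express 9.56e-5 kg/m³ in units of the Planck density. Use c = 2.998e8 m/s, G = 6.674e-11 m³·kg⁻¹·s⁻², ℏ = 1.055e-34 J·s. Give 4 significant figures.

1.855e-101

Planck density: ρ_P = c⁵/(ℏG²) = 5.154e96 kg/m³.
9.56e-5 / 5.154e96 = 1.855e-101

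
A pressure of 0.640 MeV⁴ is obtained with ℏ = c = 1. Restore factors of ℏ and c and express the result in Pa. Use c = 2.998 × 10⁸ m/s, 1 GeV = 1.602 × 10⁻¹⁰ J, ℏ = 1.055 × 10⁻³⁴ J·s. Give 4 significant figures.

Pressure is [E]/[L]³ = [E]⁴/(ℏc)³.
1 GeV⁴ → 1/(ℏc)³ × (1 GeV in J)⁴ = 2.082 × 10³⁷ Pa.
Convert the energy scale: 0.640 MeV⁴ = 6.40 × 10⁻¹³ GeV⁴.
Result: 6.40 × 10⁻¹³ × 2.082 × 10³⁷ = 1.332 × 10²⁵ Pa.

1.332 × 10²⁵ Pa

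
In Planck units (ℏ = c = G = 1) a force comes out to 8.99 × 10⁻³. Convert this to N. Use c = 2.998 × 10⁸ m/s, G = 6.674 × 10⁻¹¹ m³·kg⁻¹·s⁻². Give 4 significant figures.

One Planck force: F_P = c⁴/G = 1.210 × 10⁴⁴ N.
8.99 × 10⁻³ × 1.210 × 10⁴⁴ N = 1.088 × 10⁴² N

1.088 × 10⁴² N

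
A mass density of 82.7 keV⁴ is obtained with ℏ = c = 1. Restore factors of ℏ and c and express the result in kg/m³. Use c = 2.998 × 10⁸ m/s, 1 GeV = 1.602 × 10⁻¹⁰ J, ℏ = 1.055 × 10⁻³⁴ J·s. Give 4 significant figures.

0.01915 kg/m³

Mass density is [E]/(c²[L]³) = [E]⁴/(ℏ³c⁵).
1 GeV⁴ → 1/(ℏ³c⁵) × (1 GeV in J)⁴ = 2.316 × 10²⁰ kg/m³.
Convert the energy scale: 82.7 keV⁴ = 8.27 × 10⁻²³ GeV⁴.
Result: 8.27 × 10⁻²³ × 2.316 × 10²⁰ = 0.01915 kg/m³.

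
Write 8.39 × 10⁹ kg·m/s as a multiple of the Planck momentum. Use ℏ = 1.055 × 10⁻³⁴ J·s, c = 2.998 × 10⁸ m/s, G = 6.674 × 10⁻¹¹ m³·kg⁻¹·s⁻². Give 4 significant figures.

1.286 × 10⁹

Planck momentum: p_P = √(ℏc³/G) = 6.527 kg·m/s.
8.39 × 10⁹ / 6.527 = 1.286 × 10⁹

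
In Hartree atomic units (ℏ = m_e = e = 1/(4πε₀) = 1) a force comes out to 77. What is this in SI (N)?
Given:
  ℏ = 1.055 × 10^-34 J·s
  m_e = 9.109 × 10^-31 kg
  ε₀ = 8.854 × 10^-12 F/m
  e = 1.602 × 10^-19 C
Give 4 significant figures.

6.329 × 10^-6 N

One atomic unit of force: F_au = E_h/a₀ = m_e²e⁶/((4πε₀)³ℏ⁴) = 8.220 × 10^-8 N.
77 × 8.220 × 10^-8 N = 6.329 × 10^-6 N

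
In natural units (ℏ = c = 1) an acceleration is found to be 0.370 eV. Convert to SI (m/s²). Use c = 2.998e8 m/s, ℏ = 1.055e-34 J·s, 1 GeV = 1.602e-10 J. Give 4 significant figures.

1.684e23 m/s²

Acceleration is [L]/[T]² = c·[E]/ℏ.
1 GeV → c/ℏ × (1 GeV in J) = 4.552e32 m/s².
Convert the energy scale: 0.370 eV = 3.70e-10 GeV.
Result: 3.70e-10 × 4.552e32 = 1.684e23 m/s².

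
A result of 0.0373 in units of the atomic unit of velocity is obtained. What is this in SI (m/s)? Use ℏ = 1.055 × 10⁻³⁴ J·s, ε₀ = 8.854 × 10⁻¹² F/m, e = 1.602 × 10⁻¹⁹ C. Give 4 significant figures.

One atomic unit of velocity: v_au = e²/(4πε₀ℏ) = 2.186 × 10⁶ m/s.
0.0373 × 2.186 × 10⁶ m/s = 8.155 × 10⁴ m/s

8.155 × 10⁴ m/s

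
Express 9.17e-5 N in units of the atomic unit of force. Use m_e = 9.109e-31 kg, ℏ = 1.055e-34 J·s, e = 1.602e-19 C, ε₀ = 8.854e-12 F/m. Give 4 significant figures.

atomic unit of force: F_au = E_h/a₀ = m_e²e⁶/((4πε₀)³ℏ⁴) = 8.220e-8 N.
9.17e-5 / 8.220e-8 = 1.116e3

1.116e3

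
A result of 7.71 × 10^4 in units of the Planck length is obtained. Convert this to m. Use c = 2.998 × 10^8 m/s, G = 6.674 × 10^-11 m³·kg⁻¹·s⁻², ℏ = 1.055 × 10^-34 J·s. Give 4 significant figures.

One Planck length: ℓ_P = √(ℏG/c³) = 1.616 × 10^-35 m.
7.71 × 10^4 × 1.616 × 10^-35 m = 1.246 × 10^-30 m

1.246 × 10^-30 m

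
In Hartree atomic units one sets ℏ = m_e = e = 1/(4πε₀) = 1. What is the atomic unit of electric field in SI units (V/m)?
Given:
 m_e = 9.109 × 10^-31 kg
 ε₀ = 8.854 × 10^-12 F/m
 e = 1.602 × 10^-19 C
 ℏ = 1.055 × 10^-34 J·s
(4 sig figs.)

5.131 × 10^11 V/m

E_au = E_h/(e a₀) = m_e²e⁵/((4πε₀)³ℏ⁴)
E_h = 4.354 × 10^-18 J
a₀ = 5.297 × 10^-11 m
E_h/(e·a₀) = 5.131 × 10^11 V/m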